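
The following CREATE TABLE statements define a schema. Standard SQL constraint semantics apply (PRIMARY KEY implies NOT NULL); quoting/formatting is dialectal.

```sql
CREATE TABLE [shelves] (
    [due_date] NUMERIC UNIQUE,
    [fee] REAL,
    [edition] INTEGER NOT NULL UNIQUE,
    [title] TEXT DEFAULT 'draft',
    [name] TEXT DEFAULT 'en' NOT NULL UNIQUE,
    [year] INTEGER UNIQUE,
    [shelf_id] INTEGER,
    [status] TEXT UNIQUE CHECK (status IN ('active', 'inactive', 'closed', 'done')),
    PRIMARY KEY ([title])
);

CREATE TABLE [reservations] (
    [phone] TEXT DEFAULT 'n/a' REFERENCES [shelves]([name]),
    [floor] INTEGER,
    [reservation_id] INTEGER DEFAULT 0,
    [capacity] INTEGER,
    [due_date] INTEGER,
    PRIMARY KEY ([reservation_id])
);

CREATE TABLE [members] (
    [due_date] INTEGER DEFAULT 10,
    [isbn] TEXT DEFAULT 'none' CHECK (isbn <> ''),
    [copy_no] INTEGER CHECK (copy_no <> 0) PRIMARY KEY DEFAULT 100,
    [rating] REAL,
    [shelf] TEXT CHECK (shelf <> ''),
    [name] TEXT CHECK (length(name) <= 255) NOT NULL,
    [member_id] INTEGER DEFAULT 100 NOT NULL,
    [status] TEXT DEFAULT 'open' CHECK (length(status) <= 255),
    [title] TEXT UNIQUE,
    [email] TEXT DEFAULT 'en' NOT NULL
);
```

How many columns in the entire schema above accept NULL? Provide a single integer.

shelves: 5 nullable (due_date, fee, year, shelf_id, status — PK (title) and explicit NOT NULL columns excluded).
reservations: 4 nullable (phone, floor, capacity, due_date — PK (reservation_id) and explicit NOT NULL columns excluded).
members: 6 nullable (due_date, isbn, rating, shelf, status, title — PK (copy_no) and explicit NOT NULL columns excluded).
Total: 5 + 4 + 6 = 15.

15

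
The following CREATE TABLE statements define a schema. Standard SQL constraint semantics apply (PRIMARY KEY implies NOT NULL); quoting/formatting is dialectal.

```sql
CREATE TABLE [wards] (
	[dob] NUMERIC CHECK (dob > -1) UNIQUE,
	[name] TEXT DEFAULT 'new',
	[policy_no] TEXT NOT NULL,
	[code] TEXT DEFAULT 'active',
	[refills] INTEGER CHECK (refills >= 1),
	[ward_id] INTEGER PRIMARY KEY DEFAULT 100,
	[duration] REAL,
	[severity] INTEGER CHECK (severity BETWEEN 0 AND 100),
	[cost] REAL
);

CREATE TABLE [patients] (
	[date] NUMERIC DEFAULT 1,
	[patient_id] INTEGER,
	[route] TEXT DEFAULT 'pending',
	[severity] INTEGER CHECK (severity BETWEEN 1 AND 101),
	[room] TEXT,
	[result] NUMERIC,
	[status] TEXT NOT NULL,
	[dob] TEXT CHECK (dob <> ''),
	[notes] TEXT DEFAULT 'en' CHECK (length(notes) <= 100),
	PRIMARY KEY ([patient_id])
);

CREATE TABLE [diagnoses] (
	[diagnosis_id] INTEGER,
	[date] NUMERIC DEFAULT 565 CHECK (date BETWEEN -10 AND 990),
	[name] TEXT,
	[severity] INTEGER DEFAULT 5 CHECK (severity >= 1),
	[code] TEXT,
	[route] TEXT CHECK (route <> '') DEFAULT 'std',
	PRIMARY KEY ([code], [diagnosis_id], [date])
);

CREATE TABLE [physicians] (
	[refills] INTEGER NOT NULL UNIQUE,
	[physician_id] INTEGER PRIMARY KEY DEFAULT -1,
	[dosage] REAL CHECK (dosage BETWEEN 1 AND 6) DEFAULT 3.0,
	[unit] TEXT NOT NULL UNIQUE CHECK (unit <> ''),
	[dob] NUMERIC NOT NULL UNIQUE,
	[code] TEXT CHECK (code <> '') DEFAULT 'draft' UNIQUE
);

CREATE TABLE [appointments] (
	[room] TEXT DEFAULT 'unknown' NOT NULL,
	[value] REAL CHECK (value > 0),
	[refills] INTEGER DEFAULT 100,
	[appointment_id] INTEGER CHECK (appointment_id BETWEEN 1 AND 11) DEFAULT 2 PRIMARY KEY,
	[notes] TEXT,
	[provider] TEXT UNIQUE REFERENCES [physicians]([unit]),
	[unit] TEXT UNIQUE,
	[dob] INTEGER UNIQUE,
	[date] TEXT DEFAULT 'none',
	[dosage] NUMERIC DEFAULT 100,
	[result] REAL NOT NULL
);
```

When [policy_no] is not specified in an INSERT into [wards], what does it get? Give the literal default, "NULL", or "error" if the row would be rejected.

policy_no has no DEFAULT clause.
Omitting it would insert NULL, but it is declared NOT NULL, so the INSERT fails.

error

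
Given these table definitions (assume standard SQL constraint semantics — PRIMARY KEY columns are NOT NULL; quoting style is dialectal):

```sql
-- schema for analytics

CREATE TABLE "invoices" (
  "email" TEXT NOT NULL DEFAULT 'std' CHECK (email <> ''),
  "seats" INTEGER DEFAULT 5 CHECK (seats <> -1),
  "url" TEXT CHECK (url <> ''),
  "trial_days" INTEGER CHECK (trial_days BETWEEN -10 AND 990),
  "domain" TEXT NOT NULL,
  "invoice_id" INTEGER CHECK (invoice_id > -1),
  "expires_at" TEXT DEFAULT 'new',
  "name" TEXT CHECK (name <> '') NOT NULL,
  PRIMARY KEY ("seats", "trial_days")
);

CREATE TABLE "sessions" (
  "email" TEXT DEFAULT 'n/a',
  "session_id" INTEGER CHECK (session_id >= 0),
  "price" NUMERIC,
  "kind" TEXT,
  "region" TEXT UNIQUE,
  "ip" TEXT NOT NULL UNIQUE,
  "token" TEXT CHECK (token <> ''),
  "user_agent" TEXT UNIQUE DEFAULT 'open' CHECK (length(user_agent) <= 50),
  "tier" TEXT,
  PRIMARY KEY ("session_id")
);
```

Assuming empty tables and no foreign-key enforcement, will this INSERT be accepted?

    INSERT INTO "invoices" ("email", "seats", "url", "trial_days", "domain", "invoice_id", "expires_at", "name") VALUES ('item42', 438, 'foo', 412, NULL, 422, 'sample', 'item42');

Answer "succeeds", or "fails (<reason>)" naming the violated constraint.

fails (NOT NULL on domain)

domain is explicitly set to NULL, but domain is declared NOT NULL.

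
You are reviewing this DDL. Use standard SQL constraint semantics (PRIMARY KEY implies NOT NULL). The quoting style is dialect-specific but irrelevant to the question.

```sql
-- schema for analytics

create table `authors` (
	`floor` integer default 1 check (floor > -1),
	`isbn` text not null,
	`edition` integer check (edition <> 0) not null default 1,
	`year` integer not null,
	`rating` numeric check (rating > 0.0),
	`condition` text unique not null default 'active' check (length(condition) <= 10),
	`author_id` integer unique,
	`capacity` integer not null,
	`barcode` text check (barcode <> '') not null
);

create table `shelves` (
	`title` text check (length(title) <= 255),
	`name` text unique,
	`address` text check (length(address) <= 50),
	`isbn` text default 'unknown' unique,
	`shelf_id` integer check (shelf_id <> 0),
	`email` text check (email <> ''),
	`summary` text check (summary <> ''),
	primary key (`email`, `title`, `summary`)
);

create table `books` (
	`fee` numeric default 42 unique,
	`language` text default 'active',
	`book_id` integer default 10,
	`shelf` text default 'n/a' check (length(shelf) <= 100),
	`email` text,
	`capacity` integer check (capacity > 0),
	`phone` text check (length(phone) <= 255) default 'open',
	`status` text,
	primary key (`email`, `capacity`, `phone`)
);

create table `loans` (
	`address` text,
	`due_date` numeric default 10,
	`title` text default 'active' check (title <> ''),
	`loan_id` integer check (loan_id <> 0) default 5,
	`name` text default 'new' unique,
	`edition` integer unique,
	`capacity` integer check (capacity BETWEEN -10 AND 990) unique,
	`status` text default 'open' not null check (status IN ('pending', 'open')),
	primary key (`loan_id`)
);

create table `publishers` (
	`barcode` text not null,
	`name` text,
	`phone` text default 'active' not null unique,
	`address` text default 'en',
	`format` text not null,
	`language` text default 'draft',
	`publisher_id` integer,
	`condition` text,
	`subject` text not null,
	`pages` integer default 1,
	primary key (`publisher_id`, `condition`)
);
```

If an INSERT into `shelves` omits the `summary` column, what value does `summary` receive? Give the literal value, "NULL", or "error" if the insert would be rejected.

summary has no DEFAULT clause.
Omitting it would insert NULL, but it is part of the PRIMARY KEY, so the INSERT fails.

error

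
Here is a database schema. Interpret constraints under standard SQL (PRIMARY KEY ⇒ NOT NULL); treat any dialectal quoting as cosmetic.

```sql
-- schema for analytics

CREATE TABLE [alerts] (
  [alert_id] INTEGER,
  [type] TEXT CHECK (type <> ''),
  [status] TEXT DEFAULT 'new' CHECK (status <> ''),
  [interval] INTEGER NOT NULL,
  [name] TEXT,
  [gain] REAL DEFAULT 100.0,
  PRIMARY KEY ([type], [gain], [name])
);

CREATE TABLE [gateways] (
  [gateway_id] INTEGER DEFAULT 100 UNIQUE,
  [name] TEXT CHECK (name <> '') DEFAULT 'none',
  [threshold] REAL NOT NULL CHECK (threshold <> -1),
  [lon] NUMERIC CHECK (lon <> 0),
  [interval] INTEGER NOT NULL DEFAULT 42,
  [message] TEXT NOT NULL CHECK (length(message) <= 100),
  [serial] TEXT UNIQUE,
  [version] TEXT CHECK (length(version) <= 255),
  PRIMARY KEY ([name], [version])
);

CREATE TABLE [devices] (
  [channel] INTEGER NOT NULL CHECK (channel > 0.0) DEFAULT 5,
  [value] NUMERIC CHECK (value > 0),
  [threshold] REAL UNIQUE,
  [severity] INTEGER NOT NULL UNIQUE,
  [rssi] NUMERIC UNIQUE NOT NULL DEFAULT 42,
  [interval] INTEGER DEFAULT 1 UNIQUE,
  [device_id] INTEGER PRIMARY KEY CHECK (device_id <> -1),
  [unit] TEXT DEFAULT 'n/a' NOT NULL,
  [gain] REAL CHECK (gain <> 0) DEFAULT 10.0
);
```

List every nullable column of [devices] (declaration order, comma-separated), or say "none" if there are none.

- channel: declared NOT NULL → not nullable.
- value: CHECK does not forbid NULL (a CHECK constraint passes when its expression is NULL) → nullable.
- threshold: UNIQUE does not imply NOT NULL → nullable.
- severity: declared NOT NULL → not nullable.
- rssi: declared NOT NULL → not nullable.
- interval: UNIQUE does not imply NOT NULL → nullable.
- device_id: part of the PRIMARY KEY, which implies NOT NULL → not nullable.
- unit: declared NOT NULL → not nullable.
- gain: CHECK does not forbid NULL (a CHECK constraint passes when its expression is NULL) → nullable.

value, threshold, interval, gain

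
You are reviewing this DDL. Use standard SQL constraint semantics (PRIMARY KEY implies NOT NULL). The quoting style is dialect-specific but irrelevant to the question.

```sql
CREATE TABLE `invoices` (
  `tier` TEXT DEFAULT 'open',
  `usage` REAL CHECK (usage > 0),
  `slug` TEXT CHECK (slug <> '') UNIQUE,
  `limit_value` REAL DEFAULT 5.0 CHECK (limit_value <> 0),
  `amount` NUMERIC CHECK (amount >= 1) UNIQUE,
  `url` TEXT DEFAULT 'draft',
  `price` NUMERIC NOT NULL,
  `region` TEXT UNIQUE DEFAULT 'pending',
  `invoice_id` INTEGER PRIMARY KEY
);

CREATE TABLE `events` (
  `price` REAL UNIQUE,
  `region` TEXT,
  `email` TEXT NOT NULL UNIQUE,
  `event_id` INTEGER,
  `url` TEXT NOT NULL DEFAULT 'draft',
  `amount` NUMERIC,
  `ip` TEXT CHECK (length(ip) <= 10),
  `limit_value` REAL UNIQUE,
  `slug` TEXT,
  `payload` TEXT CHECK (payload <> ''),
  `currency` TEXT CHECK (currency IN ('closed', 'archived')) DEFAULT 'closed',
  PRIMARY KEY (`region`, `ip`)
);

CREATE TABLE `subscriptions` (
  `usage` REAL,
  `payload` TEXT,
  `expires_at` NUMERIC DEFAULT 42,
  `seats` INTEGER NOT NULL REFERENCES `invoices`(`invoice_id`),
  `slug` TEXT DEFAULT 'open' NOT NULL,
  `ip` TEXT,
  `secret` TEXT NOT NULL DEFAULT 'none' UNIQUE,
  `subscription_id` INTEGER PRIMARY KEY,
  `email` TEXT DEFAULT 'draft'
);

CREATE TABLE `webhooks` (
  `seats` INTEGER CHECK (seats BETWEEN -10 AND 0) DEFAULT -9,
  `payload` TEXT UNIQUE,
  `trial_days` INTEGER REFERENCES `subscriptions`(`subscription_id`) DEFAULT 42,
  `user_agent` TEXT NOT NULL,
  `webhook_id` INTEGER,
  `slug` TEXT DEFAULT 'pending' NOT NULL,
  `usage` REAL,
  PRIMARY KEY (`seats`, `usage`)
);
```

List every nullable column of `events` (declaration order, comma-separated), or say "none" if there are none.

price, event_id, amount, limit_value, slug, payload, currency

- price: UNIQUE does not imply NOT NULL → nullable.
- region: part of the PRIMARY KEY, which implies NOT NULL → not nullable.
- email: declared NOT NULL → not nullable.
- event_id: no NOT NULL constraint applies → nullable.
- url: declared NOT NULL → not nullable.
- amount: no NOT NULL constraint applies → nullable.
- ip: part of the PRIMARY KEY, which implies NOT NULL → not nullable.
- limit_value: UNIQUE does not imply NOT NULL → nullable.
- slug: no NOT NULL constraint applies → nullable.
- payload: CHECK does not forbid NULL (a CHECK constraint passes when its expression is NULL) → nullable.
- currency: CHECK does not forbid NULL (a CHECK constraint passes when its expression is NULL) → nullable.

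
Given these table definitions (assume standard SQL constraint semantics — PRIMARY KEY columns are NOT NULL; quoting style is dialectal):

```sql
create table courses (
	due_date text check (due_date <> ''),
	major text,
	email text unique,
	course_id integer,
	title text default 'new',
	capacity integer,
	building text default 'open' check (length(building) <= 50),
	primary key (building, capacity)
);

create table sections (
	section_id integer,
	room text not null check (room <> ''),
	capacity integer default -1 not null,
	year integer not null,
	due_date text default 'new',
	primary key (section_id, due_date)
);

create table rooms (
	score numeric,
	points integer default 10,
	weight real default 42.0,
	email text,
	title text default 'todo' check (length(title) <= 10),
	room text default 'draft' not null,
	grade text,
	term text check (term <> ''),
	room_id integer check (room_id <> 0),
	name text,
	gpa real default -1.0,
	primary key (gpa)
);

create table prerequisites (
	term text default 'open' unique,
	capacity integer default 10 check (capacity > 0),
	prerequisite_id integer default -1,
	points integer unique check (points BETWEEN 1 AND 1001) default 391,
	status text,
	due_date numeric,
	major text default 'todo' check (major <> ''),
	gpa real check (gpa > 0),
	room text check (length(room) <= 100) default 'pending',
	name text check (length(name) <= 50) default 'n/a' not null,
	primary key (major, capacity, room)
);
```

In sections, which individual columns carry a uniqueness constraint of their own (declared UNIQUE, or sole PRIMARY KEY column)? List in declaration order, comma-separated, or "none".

none

- section_id: part of a composite PRIMARY KEY — only the tuple is unique, not this column on its own.
- room: no UNIQUE or single-column PK constraint.
- capacity: no UNIQUE or single-column PK constraint.
- year: no UNIQUE or single-column PK constraint.
- due_date: part of a composite PRIMARY KEY — only the tuple is unique, not this column on its own.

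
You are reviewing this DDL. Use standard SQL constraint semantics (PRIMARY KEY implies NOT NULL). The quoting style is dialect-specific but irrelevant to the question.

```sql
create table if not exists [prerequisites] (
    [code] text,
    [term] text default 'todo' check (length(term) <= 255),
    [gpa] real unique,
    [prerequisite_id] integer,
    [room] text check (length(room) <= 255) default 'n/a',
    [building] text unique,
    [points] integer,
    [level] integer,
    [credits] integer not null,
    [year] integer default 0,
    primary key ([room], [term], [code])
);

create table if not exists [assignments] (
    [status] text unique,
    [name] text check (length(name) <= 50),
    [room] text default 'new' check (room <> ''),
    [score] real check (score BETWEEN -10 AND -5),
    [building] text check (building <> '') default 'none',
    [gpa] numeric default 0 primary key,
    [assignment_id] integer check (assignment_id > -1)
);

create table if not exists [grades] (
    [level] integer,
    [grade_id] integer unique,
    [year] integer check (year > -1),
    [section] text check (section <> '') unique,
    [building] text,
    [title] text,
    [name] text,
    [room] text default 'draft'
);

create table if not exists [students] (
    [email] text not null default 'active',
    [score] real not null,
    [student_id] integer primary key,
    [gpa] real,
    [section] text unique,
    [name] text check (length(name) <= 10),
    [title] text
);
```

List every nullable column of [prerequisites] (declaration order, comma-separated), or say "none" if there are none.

- code: part of the PRIMARY KEY, which implies NOT NULL → not nullable.
- term: part of the PRIMARY KEY, which implies NOT NULL → not nullable.
- gpa: UNIQUE does not imply NOT NULL → nullable.
- prerequisite_id: no NOT NULL constraint applies → nullable.
- room: part of the PRIMARY KEY, which implies NOT NULL → not nullable.
- building: UNIQUE does not imply NOT NULL → nullable.
- points: no NOT NULL constraint applies → nullable.
- level: no NOT NULL constraint applies → nullable.
- credits: declared NOT NULL → not nullable.
- year: DEFAULT only fills an omitted column; an explicit NULL is still allowed → nullable.

gpa, prerequisite_id, building, points, level, year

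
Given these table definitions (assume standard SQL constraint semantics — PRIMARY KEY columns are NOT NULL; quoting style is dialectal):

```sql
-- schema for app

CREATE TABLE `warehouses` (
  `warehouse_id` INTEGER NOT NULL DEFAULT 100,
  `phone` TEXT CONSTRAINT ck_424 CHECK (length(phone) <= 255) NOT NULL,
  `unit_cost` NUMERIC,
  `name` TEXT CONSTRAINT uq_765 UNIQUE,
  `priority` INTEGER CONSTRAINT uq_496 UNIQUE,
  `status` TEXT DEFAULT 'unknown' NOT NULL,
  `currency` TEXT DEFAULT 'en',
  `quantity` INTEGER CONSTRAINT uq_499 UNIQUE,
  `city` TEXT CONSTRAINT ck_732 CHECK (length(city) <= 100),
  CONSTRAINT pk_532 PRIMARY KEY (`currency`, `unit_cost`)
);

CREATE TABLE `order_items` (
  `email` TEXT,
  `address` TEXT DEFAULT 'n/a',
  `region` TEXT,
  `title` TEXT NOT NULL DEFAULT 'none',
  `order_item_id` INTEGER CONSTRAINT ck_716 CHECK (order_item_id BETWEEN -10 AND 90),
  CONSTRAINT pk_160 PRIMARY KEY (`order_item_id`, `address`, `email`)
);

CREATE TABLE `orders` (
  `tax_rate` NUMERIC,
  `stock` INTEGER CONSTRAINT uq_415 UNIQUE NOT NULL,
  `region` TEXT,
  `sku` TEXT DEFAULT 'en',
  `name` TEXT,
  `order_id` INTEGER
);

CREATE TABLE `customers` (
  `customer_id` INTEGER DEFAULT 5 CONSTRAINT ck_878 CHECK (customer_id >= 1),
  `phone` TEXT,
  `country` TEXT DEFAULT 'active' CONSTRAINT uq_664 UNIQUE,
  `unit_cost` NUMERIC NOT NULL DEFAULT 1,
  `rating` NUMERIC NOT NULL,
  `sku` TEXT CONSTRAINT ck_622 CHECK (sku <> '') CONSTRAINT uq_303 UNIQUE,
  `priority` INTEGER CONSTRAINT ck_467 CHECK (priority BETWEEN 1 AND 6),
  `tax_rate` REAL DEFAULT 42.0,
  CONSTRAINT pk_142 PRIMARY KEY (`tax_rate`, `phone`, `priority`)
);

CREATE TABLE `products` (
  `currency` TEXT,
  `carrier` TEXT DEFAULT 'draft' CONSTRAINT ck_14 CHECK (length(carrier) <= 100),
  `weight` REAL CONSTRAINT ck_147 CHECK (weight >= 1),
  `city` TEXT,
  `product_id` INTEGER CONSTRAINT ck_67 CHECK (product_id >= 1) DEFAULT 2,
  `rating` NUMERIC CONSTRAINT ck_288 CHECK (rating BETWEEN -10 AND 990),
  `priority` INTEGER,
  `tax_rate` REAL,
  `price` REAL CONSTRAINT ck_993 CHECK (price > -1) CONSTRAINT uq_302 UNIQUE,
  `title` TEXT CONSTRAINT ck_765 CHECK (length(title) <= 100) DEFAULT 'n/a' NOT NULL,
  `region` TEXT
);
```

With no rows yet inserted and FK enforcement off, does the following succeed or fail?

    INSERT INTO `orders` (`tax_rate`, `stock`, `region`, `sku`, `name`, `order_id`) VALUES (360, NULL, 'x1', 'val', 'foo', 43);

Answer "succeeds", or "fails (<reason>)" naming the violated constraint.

stock is explicitly set to NULL, but stock is declared NOT NULL.

fails (NOT NULL on stock)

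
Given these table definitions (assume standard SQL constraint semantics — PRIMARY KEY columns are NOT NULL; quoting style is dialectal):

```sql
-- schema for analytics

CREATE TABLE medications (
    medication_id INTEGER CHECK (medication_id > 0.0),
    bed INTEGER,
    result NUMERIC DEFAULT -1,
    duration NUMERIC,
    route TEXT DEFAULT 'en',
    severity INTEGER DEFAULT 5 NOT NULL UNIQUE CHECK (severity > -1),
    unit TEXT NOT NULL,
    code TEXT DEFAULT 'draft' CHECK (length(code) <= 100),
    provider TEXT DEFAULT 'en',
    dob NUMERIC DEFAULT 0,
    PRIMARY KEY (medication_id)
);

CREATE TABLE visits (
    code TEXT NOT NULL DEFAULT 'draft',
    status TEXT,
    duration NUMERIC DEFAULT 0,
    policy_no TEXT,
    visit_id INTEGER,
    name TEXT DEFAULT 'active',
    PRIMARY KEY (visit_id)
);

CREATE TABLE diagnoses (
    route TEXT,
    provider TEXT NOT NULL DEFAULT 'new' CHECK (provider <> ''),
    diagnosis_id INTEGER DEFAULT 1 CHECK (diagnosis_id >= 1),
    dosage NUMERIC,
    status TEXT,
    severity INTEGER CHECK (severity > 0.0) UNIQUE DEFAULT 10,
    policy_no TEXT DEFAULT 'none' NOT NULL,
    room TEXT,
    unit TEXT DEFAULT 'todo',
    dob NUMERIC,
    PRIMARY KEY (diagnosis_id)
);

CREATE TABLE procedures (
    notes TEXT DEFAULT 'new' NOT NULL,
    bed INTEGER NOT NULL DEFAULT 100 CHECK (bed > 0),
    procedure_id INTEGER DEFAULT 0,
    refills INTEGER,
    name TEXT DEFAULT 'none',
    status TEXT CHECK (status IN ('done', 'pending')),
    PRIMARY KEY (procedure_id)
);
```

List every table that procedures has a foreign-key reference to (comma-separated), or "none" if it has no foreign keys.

none

No column in procedures has a REFERENCES clause.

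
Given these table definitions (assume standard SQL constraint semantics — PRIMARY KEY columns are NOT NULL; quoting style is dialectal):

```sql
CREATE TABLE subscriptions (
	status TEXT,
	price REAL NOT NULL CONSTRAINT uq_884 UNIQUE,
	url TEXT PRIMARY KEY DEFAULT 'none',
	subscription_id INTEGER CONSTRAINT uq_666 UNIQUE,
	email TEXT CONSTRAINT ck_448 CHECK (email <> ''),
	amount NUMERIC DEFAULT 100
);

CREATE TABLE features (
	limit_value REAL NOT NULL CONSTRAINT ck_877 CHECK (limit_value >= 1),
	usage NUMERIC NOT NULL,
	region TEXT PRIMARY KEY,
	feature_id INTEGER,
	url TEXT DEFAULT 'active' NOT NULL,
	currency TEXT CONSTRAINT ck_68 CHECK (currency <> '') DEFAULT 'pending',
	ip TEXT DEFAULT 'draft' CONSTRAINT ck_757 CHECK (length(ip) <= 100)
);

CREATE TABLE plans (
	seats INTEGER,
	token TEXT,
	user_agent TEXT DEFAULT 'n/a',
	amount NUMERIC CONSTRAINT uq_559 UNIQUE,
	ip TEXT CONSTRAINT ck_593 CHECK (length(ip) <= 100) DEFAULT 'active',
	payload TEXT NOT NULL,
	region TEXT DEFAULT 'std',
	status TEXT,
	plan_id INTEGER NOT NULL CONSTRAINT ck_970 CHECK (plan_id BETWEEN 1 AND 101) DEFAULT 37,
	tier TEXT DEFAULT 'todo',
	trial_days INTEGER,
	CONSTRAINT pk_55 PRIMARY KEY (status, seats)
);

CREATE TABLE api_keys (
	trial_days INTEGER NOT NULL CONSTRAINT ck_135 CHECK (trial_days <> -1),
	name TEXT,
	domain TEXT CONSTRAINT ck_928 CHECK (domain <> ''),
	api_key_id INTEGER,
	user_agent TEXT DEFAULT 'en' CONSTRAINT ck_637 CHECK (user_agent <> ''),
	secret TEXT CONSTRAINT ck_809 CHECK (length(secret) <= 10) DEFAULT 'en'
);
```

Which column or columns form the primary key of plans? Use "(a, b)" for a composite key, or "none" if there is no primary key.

(status, seats)

A table-level PRIMARY KEY clause names 2 columns: status, seats.
This is a composite key — the combination is unique, not each column individually.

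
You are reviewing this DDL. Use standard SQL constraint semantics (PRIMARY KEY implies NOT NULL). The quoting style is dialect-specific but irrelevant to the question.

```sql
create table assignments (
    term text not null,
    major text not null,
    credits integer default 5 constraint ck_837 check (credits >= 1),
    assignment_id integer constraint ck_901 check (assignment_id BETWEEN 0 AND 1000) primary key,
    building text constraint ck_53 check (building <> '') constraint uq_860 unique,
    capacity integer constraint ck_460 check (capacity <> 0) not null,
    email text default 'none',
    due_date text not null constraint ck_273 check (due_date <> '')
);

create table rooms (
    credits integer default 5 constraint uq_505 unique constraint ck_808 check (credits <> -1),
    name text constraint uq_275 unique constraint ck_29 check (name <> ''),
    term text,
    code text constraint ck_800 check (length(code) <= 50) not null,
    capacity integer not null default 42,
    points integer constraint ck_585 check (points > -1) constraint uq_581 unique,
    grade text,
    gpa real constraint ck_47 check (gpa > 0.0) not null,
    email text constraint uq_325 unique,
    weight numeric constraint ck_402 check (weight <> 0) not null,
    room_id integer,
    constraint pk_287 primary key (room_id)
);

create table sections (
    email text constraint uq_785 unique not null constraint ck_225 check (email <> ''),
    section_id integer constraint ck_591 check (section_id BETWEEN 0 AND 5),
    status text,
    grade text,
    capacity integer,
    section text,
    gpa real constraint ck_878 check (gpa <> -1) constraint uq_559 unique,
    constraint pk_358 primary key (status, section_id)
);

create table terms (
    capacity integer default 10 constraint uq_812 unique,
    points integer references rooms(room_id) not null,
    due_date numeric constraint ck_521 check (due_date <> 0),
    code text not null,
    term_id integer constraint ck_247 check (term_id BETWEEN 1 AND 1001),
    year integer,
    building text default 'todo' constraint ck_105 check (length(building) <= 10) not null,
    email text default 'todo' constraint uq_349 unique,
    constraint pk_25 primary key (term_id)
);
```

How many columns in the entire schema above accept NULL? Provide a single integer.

17

assignments: 3 nullable (credits, building, email — PK (assignment_id) and explicit NOT NULL columns excluded).
rooms: 6 nullable (credits, name, term, points, grade, email — PK (room_id) and explicit NOT NULL columns excluded).
sections: 4 nullable (grade, capacity, section, gpa — PK (status, section_id) and explicit NOT NULL columns excluded).
terms: 4 nullable (capacity, due_date, year, email — PK (term_id) and explicit NOT NULL columns excluded).
Total: 3 + 6 + 4 + 4 = 17.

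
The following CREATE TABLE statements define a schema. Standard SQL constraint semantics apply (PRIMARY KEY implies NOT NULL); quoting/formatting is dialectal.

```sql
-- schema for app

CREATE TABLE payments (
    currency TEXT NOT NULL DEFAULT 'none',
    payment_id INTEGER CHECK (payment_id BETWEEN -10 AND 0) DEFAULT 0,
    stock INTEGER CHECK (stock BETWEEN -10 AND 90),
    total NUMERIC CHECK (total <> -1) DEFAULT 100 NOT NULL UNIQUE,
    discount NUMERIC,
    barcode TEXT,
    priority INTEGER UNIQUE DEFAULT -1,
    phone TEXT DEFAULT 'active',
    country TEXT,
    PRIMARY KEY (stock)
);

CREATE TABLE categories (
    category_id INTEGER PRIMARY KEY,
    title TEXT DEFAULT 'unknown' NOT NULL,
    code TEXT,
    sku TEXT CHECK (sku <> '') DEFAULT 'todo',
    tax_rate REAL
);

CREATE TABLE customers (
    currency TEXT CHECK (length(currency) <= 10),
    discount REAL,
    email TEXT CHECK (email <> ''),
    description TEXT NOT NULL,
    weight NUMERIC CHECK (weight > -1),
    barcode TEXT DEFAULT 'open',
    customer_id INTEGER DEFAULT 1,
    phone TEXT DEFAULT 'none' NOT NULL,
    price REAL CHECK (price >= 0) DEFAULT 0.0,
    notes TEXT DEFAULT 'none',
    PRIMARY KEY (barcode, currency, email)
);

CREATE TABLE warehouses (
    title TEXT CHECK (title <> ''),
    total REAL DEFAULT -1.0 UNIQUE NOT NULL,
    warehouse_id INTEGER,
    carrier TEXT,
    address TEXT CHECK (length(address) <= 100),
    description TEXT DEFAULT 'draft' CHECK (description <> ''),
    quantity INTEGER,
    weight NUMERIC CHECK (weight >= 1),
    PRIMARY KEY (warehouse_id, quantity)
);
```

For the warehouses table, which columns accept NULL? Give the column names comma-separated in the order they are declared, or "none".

title, carrier, address, description, weight

- title: CHECK does not forbid NULL (a CHECK constraint passes when its expression is NULL) → nullable.
- total: declared NOT NULL → not nullable.
- warehouse_id: part of the PRIMARY KEY, which implies NOT NULL → not nullable.
- carrier: no NOT NULL constraint applies → nullable.
- address: CHECK does not forbid NULL (a CHECK constraint passes when its expression is NULL) → nullable.
- description: CHECK does not forbid NULL (a CHECK constraint passes when its expression is NULL) → nullable.
- quantity: part of the PRIMARY KEY, which implies NOT NULL → not nullable.
- weight: CHECK does not forbid NULL (a CHECK constraint passes when its expression is NULL) → nullable.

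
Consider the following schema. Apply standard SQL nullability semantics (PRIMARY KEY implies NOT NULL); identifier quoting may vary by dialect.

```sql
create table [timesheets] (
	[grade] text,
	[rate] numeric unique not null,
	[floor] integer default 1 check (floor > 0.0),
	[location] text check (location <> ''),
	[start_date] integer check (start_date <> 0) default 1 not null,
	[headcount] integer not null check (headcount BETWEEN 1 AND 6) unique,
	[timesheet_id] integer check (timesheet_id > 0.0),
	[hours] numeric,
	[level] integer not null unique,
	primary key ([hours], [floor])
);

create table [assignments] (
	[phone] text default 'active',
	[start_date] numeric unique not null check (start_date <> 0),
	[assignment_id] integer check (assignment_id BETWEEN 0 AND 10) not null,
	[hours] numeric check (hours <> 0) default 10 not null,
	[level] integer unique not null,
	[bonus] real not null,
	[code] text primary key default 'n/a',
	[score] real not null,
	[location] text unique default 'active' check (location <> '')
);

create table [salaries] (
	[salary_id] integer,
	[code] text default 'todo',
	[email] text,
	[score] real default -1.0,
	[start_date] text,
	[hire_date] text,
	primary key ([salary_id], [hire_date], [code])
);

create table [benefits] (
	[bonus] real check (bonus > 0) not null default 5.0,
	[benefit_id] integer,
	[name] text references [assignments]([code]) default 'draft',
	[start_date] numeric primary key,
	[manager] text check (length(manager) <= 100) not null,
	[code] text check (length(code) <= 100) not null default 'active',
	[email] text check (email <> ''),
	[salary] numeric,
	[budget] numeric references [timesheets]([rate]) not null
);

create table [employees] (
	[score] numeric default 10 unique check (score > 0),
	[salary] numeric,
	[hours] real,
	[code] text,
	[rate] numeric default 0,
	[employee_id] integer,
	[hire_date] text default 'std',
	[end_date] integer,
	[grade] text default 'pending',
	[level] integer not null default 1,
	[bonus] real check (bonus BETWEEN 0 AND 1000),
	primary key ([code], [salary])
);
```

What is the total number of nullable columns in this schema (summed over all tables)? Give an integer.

20

timesheets: 3 nullable (grade, location, timesheet_id — PK (hours, floor) and explicit NOT NULL columns excluded).
assignments: 2 nullable (phone, location — PK (code) and explicit NOT NULL columns excluded).
salaries: 3 nullable (email, score, start_date — PK (salary_id, hire_date, code) and explicit NOT NULL columns excluded).
benefits: 4 nullable (benefit_id, name, email, salary — PK (start_date) and explicit NOT NULL columns excluded).
employees: 8 nullable (score, hours, rate, employee_id, hire_date, end_date, grade, bonus — PK (code, salary) and explicit NOT NULL columns excluded).
Total: 3 + 2 + 3 + 4 + 8 = 20.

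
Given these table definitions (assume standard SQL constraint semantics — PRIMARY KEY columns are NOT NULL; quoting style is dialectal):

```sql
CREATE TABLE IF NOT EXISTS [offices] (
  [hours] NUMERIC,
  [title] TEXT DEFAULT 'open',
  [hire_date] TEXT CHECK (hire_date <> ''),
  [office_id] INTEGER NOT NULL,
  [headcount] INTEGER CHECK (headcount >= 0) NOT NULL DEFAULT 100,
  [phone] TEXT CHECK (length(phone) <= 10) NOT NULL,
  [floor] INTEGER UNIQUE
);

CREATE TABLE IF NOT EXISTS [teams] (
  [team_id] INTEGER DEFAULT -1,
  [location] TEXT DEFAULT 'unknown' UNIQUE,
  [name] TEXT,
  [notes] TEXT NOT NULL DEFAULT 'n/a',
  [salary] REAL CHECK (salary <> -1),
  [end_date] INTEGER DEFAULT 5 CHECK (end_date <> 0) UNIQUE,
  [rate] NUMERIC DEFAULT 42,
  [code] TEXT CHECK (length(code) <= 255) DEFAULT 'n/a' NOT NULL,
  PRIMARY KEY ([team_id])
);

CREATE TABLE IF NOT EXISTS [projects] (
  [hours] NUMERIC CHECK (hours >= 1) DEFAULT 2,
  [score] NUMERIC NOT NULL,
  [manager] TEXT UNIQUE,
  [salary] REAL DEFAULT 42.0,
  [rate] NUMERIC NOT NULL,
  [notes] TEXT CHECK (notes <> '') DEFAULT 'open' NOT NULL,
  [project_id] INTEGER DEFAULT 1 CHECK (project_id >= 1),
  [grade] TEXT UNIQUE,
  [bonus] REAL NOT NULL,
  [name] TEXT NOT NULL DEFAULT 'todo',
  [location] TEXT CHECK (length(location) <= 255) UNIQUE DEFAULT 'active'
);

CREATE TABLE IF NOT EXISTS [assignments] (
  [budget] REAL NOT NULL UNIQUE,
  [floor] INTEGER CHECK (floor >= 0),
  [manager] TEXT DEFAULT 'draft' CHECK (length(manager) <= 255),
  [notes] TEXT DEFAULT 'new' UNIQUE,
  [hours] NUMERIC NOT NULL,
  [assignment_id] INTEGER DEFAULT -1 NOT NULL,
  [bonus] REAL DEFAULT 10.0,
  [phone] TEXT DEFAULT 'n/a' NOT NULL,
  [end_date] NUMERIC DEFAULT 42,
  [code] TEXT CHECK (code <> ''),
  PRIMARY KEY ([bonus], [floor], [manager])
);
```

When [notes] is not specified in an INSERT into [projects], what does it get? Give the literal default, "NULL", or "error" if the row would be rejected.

notes has an explicit DEFAULT 'open'.
When the column is omitted from an INSERT, that default is used.

'open'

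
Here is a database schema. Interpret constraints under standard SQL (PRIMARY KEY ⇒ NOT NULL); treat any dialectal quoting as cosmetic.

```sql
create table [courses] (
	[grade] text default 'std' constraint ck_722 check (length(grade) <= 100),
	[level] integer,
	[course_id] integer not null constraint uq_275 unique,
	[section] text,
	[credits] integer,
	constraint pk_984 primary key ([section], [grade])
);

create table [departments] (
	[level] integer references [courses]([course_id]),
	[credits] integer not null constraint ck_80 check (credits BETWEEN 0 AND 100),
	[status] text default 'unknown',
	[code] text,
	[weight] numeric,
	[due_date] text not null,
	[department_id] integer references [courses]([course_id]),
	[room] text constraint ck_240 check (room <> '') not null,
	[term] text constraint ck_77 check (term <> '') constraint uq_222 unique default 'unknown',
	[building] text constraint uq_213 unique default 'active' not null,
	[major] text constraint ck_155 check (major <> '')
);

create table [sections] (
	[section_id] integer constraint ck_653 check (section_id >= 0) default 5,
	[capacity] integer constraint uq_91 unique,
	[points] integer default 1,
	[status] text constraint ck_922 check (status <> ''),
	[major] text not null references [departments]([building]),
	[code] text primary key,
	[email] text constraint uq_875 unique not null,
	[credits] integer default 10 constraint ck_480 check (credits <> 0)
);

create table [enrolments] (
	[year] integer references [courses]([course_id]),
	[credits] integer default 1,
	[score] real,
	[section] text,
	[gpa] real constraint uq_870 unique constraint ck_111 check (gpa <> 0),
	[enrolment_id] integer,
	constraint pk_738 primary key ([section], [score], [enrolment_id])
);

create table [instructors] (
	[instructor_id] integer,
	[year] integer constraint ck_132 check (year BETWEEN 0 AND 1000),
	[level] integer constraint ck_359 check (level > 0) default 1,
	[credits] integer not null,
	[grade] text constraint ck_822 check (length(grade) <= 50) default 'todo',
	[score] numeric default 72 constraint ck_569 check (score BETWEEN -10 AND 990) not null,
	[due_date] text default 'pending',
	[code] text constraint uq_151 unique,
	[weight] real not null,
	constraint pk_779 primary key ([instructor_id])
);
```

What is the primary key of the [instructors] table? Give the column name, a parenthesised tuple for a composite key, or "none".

instructor_id

instructor_id is declared PRIMARY KEY as a table-level PRIMARY KEY clause.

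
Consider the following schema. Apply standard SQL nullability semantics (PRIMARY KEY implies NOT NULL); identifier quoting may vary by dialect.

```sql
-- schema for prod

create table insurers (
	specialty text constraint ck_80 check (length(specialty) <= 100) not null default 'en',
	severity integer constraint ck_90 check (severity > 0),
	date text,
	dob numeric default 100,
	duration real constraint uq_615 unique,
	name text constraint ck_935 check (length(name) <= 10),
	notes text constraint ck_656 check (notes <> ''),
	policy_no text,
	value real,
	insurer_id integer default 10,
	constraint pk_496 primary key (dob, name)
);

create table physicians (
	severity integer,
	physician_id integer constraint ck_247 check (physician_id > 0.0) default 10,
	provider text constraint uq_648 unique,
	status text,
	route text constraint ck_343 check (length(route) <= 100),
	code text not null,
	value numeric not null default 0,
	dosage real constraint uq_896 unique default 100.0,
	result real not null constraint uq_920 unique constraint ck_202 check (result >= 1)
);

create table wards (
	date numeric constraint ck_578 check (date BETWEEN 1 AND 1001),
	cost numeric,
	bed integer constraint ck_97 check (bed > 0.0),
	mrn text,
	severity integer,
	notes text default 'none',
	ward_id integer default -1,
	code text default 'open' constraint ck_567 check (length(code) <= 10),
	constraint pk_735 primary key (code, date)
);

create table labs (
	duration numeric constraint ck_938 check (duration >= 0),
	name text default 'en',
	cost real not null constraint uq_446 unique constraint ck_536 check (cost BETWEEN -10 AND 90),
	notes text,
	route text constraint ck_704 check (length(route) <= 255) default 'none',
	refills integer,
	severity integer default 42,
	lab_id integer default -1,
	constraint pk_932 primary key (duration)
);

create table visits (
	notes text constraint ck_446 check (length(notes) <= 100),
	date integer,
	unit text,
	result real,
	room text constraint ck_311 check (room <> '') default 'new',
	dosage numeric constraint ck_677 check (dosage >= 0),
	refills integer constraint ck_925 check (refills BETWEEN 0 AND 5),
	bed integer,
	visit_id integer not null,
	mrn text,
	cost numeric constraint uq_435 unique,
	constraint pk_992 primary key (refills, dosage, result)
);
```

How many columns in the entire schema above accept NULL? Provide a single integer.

32

insurers: 7 nullable (severity, date, duration, notes, policy_no, value, insurer_id — PK (dob, name) and explicit NOT NULL columns excluded).
physicians: 6 nullable (severity, physician_id, provider, status, route, dosage — PK none and explicit NOT NULL columns excluded).
wards: 6 nullable (cost, bed, mrn, severity, notes, ward_id — PK (code, date) and explicit NOT NULL columns excluded).
labs: 6 nullable (name, notes, route, refills, severity, lab_id — PK (duration) and explicit NOT NULL columns excluded).
visits: 7 nullable (notes, date, unit, room, bed, mrn, cost — PK (refills, dosage, result) and explicit NOT NULL columns excluded).
Total: 7 + 6 + 6 + 6 + 7 = 32.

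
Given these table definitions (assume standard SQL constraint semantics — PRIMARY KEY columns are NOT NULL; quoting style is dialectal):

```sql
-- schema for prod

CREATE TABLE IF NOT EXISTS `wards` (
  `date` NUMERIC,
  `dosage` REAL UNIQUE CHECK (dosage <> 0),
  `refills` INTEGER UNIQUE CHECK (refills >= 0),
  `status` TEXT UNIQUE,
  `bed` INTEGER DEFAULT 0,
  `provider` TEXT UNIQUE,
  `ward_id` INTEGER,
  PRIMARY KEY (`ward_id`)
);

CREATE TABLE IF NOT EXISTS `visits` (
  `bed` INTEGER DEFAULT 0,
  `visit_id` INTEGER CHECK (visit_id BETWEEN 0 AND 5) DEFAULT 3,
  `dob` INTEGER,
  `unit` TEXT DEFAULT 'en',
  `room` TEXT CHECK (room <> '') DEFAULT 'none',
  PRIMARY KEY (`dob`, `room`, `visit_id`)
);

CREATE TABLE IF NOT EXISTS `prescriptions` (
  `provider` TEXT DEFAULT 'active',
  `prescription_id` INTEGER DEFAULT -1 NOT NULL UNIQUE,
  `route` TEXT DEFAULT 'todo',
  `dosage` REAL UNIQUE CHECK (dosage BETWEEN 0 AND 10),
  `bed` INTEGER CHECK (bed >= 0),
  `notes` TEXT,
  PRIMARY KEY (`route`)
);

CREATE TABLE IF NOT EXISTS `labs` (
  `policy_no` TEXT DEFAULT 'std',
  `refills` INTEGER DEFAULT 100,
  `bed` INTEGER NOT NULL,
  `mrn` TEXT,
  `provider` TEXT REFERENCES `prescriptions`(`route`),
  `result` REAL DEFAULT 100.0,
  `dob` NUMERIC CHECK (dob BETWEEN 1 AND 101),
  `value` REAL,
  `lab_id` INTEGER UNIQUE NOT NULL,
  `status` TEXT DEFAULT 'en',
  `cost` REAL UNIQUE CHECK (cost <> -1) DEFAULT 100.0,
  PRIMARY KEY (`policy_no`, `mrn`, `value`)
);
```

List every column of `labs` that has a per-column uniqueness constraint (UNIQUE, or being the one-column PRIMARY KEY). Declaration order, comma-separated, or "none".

- policy_no: part of a composite PRIMARY KEY — only the tuple is unique, not this column on its own.
- refills: no UNIQUE or single-column PK constraint.
- bed: no UNIQUE or single-column PK constraint.
- mrn: part of a composite PRIMARY KEY — only the tuple is unique, not this column on its own.
- provider: no UNIQUE or single-column PK constraint.
- result: no UNIQUE or single-column PK constraint.
- dob: no UNIQUE or single-column PK constraint.
- value: part of a composite PRIMARY KEY — only the tuple is unique, not this column on its own.
- lab_id: declared UNIQUE → unique.
- status: no UNIQUE or single-column PK constraint.
- cost: declared UNIQUE → unique.

lab_id, cost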